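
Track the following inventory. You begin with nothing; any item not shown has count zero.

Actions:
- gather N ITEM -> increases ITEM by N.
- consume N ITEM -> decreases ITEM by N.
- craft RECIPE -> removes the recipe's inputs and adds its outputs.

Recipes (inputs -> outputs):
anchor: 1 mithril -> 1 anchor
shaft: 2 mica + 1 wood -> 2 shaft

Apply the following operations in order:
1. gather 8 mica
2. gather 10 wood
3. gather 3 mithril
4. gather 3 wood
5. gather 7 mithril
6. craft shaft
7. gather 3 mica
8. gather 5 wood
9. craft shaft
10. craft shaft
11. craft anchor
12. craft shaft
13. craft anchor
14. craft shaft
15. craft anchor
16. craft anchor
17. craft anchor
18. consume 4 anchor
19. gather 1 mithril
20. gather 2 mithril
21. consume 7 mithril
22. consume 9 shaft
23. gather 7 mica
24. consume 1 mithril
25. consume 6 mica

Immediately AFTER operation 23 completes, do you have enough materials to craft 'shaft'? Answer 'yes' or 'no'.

Answer: yes

Derivation:
After 1 (gather 8 mica): mica=8
After 2 (gather 10 wood): mica=8 wood=10
After 3 (gather 3 mithril): mica=8 mithril=3 wood=10
After 4 (gather 3 wood): mica=8 mithril=3 wood=13
After 5 (gather 7 mithril): mica=8 mithril=10 wood=13
After 6 (craft shaft): mica=6 mithril=10 shaft=2 wood=12
After 7 (gather 3 mica): mica=9 mithril=10 shaft=2 wood=12
After 8 (gather 5 wood): mica=9 mithril=10 shaft=2 wood=17
After 9 (craft shaft): mica=7 mithril=10 shaft=4 wood=16
After 10 (craft shaft): mica=5 mithril=10 shaft=6 wood=15
After 11 (craft anchor): anchor=1 mica=5 mithril=9 shaft=6 wood=15
After 12 (craft shaft): anchor=1 mica=3 mithril=9 shaft=8 wood=14
After 13 (craft anchor): anchor=2 mica=3 mithril=8 shaft=8 wood=14
After 14 (craft shaft): anchor=2 mica=1 mithril=8 shaft=10 wood=13
After 15 (craft anchor): anchor=3 mica=1 mithril=7 shaft=10 wood=13
After 16 (craft anchor): anchor=4 mica=1 mithril=6 shaft=10 wood=13
After 17 (craft anchor): anchor=5 mica=1 mithril=5 shaft=10 wood=13
After 18 (consume 4 anchor): anchor=1 mica=1 mithril=5 shaft=10 wood=13
After 19 (gather 1 mithril): anchor=1 mica=1 mithril=6 shaft=10 wood=13
After 20 (gather 2 mithril): anchor=1 mica=1 mithril=8 shaft=10 wood=13
After 21 (consume 7 mithril): anchor=1 mica=1 mithril=1 shaft=10 wood=13
After 22 (consume 9 shaft): anchor=1 mica=1 mithril=1 shaft=1 wood=13
After 23 (gather 7 mica): anchor=1 mica=8 mithril=1 shaft=1 wood=13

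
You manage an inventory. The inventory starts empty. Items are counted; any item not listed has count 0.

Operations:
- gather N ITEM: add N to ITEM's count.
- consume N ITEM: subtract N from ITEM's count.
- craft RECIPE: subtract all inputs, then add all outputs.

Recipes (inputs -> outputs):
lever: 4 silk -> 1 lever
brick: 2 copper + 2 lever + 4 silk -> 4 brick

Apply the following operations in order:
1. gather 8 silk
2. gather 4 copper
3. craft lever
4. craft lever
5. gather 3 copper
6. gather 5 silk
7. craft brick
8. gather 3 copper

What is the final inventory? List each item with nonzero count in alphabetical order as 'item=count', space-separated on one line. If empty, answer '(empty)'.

After 1 (gather 8 silk): silk=8
After 2 (gather 4 copper): copper=4 silk=8
After 3 (craft lever): copper=4 lever=1 silk=4
After 4 (craft lever): copper=4 lever=2
After 5 (gather 3 copper): copper=7 lever=2
After 6 (gather 5 silk): copper=7 lever=2 silk=5
After 7 (craft brick): brick=4 copper=5 silk=1
After 8 (gather 3 copper): brick=4 copper=8 silk=1

Answer: brick=4 copper=8 silk=1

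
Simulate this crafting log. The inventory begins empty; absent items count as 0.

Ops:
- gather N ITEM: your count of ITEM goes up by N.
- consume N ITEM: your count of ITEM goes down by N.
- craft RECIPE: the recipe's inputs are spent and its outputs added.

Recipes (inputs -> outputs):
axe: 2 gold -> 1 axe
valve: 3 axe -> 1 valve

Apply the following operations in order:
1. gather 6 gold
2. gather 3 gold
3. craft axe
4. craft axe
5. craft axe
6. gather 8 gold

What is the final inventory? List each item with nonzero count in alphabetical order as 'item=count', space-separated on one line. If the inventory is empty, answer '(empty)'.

After 1 (gather 6 gold): gold=6
After 2 (gather 3 gold): gold=9
After 3 (craft axe): axe=1 gold=7
After 4 (craft axe): axe=2 gold=5
After 5 (craft axe): axe=3 gold=3
After 6 (gather 8 gold): axe=3 gold=11

Answer: axe=3 gold=11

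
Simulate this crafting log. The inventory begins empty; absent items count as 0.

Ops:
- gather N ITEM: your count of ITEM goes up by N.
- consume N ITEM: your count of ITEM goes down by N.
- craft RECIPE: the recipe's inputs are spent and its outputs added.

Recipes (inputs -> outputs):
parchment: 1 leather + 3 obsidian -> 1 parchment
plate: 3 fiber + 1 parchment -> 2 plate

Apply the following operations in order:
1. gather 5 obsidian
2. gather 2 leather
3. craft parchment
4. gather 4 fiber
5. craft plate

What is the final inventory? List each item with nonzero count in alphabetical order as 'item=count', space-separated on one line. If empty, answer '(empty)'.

Answer: fiber=1 leather=1 obsidian=2 plate=2

Derivation:
After 1 (gather 5 obsidian): obsidian=5
After 2 (gather 2 leather): leather=2 obsidian=5
After 3 (craft parchment): leather=1 obsidian=2 parchment=1
After 4 (gather 4 fiber): fiber=4 leather=1 obsidian=2 parchment=1
After 5 (craft plate): fiber=1 leather=1 obsidian=2 plate=2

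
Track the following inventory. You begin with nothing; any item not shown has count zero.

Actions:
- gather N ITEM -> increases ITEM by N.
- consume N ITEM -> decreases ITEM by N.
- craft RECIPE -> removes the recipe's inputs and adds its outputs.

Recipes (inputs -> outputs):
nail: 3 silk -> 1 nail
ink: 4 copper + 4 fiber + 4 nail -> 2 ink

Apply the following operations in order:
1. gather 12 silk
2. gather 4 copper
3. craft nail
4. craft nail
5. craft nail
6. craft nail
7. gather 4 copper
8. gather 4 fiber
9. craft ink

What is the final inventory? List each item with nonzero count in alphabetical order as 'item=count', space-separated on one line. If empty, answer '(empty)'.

Answer: copper=4 ink=2

Derivation:
After 1 (gather 12 silk): silk=12
After 2 (gather 4 copper): copper=4 silk=12
After 3 (craft nail): copper=4 nail=1 silk=9
After 4 (craft nail): copper=4 nail=2 silk=6
After 5 (craft nail): copper=4 nail=3 silk=3
After 6 (craft nail): copper=4 nail=4
After 7 (gather 4 copper): copper=8 nail=4
After 8 (gather 4 fiber): copper=8 fiber=4 nail=4
After 9 (craft ink): copper=4 ink=2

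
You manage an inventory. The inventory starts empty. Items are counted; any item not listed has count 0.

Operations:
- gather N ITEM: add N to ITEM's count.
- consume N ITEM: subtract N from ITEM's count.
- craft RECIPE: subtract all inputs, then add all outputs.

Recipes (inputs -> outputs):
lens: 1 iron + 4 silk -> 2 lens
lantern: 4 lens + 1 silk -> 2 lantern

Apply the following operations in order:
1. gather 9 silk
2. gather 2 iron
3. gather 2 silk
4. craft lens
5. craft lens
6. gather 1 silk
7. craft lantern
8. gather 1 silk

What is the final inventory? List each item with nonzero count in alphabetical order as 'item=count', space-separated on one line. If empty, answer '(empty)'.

After 1 (gather 9 silk): silk=9
After 2 (gather 2 iron): iron=2 silk=9
After 3 (gather 2 silk): iron=2 silk=11
After 4 (craft lens): iron=1 lens=2 silk=7
After 5 (craft lens): lens=4 silk=3
After 6 (gather 1 silk): lens=4 silk=4
After 7 (craft lantern): lantern=2 silk=3
After 8 (gather 1 silk): lantern=2 silk=4

Answer: lantern=2 silk=4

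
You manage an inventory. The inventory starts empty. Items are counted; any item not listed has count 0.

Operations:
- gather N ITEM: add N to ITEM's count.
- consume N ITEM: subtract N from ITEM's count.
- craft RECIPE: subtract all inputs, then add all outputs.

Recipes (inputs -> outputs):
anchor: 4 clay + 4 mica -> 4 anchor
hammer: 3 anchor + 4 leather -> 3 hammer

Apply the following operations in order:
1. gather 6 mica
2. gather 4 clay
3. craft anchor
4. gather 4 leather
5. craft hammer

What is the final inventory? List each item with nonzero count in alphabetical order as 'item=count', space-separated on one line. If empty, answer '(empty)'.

Answer: anchor=1 hammer=3 mica=2

Derivation:
After 1 (gather 6 mica): mica=6
After 2 (gather 4 clay): clay=4 mica=6
After 3 (craft anchor): anchor=4 mica=2
After 4 (gather 4 leather): anchor=4 leather=4 mica=2
After 5 (craft hammer): anchor=1 hammer=3 mica=2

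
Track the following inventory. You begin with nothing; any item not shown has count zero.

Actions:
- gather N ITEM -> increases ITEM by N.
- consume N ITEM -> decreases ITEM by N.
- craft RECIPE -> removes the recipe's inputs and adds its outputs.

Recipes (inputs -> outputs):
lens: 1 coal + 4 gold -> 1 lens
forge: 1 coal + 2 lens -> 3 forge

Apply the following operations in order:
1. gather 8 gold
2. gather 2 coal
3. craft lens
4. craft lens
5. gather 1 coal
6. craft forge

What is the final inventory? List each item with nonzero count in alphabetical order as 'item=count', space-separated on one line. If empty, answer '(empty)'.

After 1 (gather 8 gold): gold=8
After 2 (gather 2 coal): coal=2 gold=8
After 3 (craft lens): coal=1 gold=4 lens=1
After 4 (craft lens): lens=2
After 5 (gather 1 coal): coal=1 lens=2
After 6 (craft forge): forge=3

Answer: forge=3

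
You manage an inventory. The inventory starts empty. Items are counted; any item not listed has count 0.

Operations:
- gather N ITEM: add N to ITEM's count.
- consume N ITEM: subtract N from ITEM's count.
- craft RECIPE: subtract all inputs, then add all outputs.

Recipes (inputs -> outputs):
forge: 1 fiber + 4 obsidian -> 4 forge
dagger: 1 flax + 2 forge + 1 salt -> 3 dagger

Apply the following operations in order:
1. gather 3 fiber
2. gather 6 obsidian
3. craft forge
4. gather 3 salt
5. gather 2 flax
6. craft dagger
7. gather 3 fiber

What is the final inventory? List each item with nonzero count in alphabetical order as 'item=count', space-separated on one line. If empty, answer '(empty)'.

Answer: dagger=3 fiber=5 flax=1 forge=2 obsidian=2 salt=2

Derivation:
After 1 (gather 3 fiber): fiber=3
After 2 (gather 6 obsidian): fiber=3 obsidian=6
After 3 (craft forge): fiber=2 forge=4 obsidian=2
After 4 (gather 3 salt): fiber=2 forge=4 obsidian=2 salt=3
After 5 (gather 2 flax): fiber=2 flax=2 forge=4 obsidian=2 salt=3
After 6 (craft dagger): dagger=3 fiber=2 flax=1 forge=2 obsidian=2 salt=2
After 7 (gather 3 fiber): dagger=3 fiber=5 flax=1 forge=2 obsidian=2 salt=2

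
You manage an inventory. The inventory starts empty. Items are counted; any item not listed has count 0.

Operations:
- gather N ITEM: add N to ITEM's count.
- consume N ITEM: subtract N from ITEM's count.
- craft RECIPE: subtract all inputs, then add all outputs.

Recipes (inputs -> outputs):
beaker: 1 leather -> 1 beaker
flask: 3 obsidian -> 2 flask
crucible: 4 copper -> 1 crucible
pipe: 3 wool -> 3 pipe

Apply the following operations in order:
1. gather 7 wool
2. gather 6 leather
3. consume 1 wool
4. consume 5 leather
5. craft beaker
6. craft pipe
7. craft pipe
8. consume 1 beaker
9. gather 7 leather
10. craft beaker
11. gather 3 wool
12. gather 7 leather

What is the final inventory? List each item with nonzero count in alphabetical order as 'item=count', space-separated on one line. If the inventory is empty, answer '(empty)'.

After 1 (gather 7 wool): wool=7
After 2 (gather 6 leather): leather=6 wool=7
After 3 (consume 1 wool): leather=6 wool=6
After 4 (consume 5 leather): leather=1 wool=6
After 5 (craft beaker): beaker=1 wool=6
After 6 (craft pipe): beaker=1 pipe=3 wool=3
After 7 (craft pipe): beaker=1 pipe=6
After 8 (consume 1 beaker): pipe=6
After 9 (gather 7 leather): leather=7 pipe=6
After 10 (craft beaker): beaker=1 leather=6 pipe=6
After 11 (gather 3 wool): beaker=1 leather=6 pipe=6 wool=3
After 12 (gather 7 leather): beaker=1 leather=13 pipe=6 wool=3

Answer: beaker=1 leather=13 pipe=6 wool=3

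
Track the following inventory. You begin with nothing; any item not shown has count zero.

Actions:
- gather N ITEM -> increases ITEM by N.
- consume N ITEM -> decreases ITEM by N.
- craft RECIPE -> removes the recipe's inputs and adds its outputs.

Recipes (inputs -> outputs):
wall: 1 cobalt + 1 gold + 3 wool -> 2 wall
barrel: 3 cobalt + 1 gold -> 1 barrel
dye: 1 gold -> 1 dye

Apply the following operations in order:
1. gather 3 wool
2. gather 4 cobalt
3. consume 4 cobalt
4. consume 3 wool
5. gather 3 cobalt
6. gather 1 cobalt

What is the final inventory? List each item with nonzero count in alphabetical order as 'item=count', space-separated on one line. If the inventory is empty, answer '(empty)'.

After 1 (gather 3 wool): wool=3
After 2 (gather 4 cobalt): cobalt=4 wool=3
After 3 (consume 4 cobalt): wool=3
After 4 (consume 3 wool): (empty)
After 5 (gather 3 cobalt): cobalt=3
After 6 (gather 1 cobalt): cobalt=4

Answer: cobalt=4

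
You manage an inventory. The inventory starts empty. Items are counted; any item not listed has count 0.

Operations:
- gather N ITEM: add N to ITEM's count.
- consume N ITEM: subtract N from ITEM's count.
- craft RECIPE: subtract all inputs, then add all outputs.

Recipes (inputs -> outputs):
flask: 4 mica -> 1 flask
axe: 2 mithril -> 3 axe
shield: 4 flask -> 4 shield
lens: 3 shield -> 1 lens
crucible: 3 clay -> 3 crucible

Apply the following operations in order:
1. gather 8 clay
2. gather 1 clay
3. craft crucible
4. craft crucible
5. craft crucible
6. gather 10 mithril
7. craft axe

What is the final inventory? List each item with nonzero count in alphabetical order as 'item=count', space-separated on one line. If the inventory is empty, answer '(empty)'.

After 1 (gather 8 clay): clay=8
After 2 (gather 1 clay): clay=9
After 3 (craft crucible): clay=6 crucible=3
After 4 (craft crucible): clay=3 crucible=6
After 5 (craft crucible): crucible=9
After 6 (gather 10 mithril): crucible=9 mithril=10
After 7 (craft axe): axe=3 crucible=9 mithril=8

Answer: axe=3 crucible=9 mithril=8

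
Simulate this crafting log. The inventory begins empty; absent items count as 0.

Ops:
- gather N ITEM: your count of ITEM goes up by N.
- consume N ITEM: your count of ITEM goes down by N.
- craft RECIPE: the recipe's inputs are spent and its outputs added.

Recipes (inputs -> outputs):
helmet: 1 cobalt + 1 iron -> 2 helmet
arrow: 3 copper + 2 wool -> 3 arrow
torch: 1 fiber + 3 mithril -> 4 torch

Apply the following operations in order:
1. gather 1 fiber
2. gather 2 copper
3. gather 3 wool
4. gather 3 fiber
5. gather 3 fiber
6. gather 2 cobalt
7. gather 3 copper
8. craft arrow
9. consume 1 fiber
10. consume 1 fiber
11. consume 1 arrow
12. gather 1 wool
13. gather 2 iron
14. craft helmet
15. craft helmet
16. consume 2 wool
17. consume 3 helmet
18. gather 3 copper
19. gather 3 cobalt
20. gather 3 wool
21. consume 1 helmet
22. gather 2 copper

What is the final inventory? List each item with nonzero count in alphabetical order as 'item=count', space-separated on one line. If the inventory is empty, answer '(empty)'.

Answer: arrow=2 cobalt=3 copper=7 fiber=5 wool=3

Derivation:
After 1 (gather 1 fiber): fiber=1
After 2 (gather 2 copper): copper=2 fiber=1
After 3 (gather 3 wool): copper=2 fiber=1 wool=3
After 4 (gather 3 fiber): copper=2 fiber=4 wool=3
After 5 (gather 3 fiber): copper=2 fiber=7 wool=3
After 6 (gather 2 cobalt): cobalt=2 copper=2 fiber=7 wool=3
After 7 (gather 3 copper): cobalt=2 copper=5 fiber=7 wool=3
After 8 (craft arrow): arrow=3 cobalt=2 copper=2 fiber=7 wool=1
After 9 (consume 1 fiber): arrow=3 cobalt=2 copper=2 fiber=6 wool=1
After 10 (consume 1 fiber): arrow=3 cobalt=2 copper=2 fiber=5 wool=1
After 11 (consume 1 arrow): arrow=2 cobalt=2 copper=2 fiber=5 wool=1
After 12 (gather 1 wool): arrow=2 cobalt=2 copper=2 fiber=5 wool=2
After 13 (gather 2 iron): arrow=2 cobalt=2 copper=2 fiber=5 iron=2 wool=2
After 14 (craft helmet): arrow=2 cobalt=1 copper=2 fiber=5 helmet=2 iron=1 wool=2
After 15 (craft helmet): arrow=2 copper=2 fiber=5 helmet=4 wool=2
After 16 (consume 2 wool): arrow=2 copper=2 fiber=5 helmet=4
After 17 (consume 3 helmet): arrow=2 copper=2 fiber=5 helmet=1
After 18 (gather 3 copper): arrow=2 copper=5 fiber=5 helmet=1
After 19 (gather 3 cobalt): arrow=2 cobalt=3 copper=5 fiber=5 helmet=1
After 20 (gather 3 wool): arrow=2 cobalt=3 copper=5 fiber=5 helmet=1 wool=3
After 21 (consume 1 helmet): arrow=2 cobalt=3 copper=5 fiber=5 wool=3
After 22 (gather 2 copper): arrow=2 cobalt=3 copper=7 fiber=5 wool=3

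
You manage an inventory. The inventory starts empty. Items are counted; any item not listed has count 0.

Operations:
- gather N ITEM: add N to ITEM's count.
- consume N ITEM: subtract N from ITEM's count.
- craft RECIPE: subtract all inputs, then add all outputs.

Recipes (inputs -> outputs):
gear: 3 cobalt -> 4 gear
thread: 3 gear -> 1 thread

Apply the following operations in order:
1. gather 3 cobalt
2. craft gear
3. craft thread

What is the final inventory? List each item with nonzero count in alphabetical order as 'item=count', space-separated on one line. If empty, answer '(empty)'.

Answer: gear=1 thread=1

Derivation:
After 1 (gather 3 cobalt): cobalt=3
After 2 (craft gear): gear=4
After 3 (craft thread): gear=1 thread=1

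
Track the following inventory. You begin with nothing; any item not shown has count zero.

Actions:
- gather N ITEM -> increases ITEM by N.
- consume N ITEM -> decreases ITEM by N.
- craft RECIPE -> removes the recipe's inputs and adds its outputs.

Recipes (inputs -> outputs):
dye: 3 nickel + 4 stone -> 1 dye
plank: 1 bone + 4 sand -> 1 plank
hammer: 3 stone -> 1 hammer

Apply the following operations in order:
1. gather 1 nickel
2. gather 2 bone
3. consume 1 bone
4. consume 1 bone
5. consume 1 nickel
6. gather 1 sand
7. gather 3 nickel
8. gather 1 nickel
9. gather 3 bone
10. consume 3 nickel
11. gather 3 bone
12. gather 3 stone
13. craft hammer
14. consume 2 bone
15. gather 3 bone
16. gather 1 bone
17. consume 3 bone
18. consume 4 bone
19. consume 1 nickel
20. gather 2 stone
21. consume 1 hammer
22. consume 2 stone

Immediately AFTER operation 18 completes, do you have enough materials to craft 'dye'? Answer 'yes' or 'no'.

Answer: no

Derivation:
After 1 (gather 1 nickel): nickel=1
After 2 (gather 2 bone): bone=2 nickel=1
After 3 (consume 1 bone): bone=1 nickel=1
After 4 (consume 1 bone): nickel=1
After 5 (consume 1 nickel): (empty)
After 6 (gather 1 sand): sand=1
After 7 (gather 3 nickel): nickel=3 sand=1
After 8 (gather 1 nickel): nickel=4 sand=1
After 9 (gather 3 bone): bone=3 nickel=4 sand=1
After 10 (consume 3 nickel): bone=3 nickel=1 sand=1
After 11 (gather 3 bone): bone=6 nickel=1 sand=1
After 12 (gather 3 stone): bone=6 nickel=1 sand=1 stone=3
After 13 (craft hammer): bone=6 hammer=1 nickel=1 sand=1
After 14 (consume 2 bone): bone=4 hammer=1 nickel=1 sand=1
After 15 (gather 3 bone): bone=7 hammer=1 nickel=1 sand=1
After 16 (gather 1 bone): bone=8 hammer=1 nickel=1 sand=1
After 17 (consume 3 bone): bone=5 hammer=1 nickel=1 sand=1
After 18 (consume 4 bone): bone=1 hammer=1 nickel=1 sand=1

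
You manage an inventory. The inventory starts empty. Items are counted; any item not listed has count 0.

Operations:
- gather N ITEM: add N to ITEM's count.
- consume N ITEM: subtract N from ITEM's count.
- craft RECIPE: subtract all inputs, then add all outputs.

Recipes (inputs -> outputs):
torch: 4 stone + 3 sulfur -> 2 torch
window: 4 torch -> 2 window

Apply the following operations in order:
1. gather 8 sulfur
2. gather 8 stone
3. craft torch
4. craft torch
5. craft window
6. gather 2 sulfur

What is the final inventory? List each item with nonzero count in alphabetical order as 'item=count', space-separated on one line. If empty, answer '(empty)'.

Answer: sulfur=4 window=2

Derivation:
After 1 (gather 8 sulfur): sulfur=8
After 2 (gather 8 stone): stone=8 sulfur=8
After 3 (craft torch): stone=4 sulfur=5 torch=2
After 4 (craft torch): sulfur=2 torch=4
After 5 (craft window): sulfur=2 window=2
After 6 (gather 2 sulfur): sulfur=4 window=2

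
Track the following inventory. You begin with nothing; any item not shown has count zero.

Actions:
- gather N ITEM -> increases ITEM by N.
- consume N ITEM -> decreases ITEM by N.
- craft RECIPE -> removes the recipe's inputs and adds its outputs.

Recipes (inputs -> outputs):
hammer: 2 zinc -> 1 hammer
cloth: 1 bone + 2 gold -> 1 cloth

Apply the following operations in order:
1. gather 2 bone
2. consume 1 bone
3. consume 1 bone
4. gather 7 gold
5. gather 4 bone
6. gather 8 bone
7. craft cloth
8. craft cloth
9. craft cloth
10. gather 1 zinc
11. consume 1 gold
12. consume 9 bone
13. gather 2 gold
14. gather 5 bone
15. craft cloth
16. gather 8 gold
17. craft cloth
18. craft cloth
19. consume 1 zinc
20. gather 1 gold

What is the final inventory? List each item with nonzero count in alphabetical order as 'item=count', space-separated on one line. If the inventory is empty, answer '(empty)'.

After 1 (gather 2 bone): bone=2
After 2 (consume 1 bone): bone=1
After 3 (consume 1 bone): (empty)
After 4 (gather 7 gold): gold=7
After 5 (gather 4 bone): bone=4 gold=7
After 6 (gather 8 bone): bone=12 gold=7
After 7 (craft cloth): bone=11 cloth=1 gold=5
After 8 (craft cloth): bone=10 cloth=2 gold=3
After 9 (craft cloth): bone=9 cloth=3 gold=1
After 10 (gather 1 zinc): bone=9 cloth=3 gold=1 zinc=1
After 11 (consume 1 gold): bone=9 cloth=3 zinc=1
After 12 (consume 9 bone): cloth=3 zinc=1
After 13 (gather 2 gold): cloth=3 gold=2 zinc=1
After 14 (gather 5 bone): bone=5 cloth=3 gold=2 zinc=1
After 15 (craft cloth): bone=4 cloth=4 zinc=1
After 16 (gather 8 gold): bone=4 cloth=4 gold=8 zinc=1
After 17 (craft cloth): bone=3 cloth=5 gold=6 zinc=1
After 18 (craft cloth): bone=2 cloth=6 gold=4 zinc=1
After 19 (consume 1 zinc): bone=2 cloth=6 gold=4
After 20 (gather 1 gold): bone=2 cloth=6 gold=5

Answer: bone=2 cloth=6 gold=5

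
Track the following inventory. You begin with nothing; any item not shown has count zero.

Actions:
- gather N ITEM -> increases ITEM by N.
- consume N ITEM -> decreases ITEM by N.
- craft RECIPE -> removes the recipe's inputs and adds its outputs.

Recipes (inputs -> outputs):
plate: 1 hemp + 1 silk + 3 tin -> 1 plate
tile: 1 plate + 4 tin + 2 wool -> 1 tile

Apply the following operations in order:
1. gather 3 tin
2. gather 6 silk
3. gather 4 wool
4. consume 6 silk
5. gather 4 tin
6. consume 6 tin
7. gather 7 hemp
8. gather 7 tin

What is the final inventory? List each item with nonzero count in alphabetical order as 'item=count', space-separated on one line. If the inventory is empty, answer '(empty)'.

After 1 (gather 3 tin): tin=3
After 2 (gather 6 silk): silk=6 tin=3
After 3 (gather 4 wool): silk=6 tin=3 wool=4
After 4 (consume 6 silk): tin=3 wool=4
After 5 (gather 4 tin): tin=7 wool=4
After 6 (consume 6 tin): tin=1 wool=4
After 7 (gather 7 hemp): hemp=7 tin=1 wool=4
After 8 (gather 7 tin): hemp=7 tin=8 wool=4

Answer: hemp=7 tin=8 wool=4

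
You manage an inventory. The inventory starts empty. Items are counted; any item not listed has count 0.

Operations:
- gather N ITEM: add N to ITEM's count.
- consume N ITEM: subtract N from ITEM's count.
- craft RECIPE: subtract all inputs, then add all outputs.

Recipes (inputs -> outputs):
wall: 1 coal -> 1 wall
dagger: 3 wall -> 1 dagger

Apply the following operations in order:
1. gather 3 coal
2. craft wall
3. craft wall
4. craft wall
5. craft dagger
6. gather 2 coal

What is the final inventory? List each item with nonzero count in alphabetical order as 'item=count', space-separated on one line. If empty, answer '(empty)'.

After 1 (gather 3 coal): coal=3
After 2 (craft wall): coal=2 wall=1
After 3 (craft wall): coal=1 wall=2
After 4 (craft wall): wall=3
After 5 (craft dagger): dagger=1
After 6 (gather 2 coal): coal=2 dagger=1

Answer: coal=2 dagger=1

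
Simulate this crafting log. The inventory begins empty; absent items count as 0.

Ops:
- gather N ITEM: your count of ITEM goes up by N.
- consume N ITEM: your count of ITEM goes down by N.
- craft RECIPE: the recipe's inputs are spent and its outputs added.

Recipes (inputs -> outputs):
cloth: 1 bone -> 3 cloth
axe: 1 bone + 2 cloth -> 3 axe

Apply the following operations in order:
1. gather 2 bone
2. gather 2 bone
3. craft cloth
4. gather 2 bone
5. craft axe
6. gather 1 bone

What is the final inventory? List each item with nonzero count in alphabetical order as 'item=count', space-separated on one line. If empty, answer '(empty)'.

After 1 (gather 2 bone): bone=2
After 2 (gather 2 bone): bone=4
After 3 (craft cloth): bone=3 cloth=3
After 4 (gather 2 bone): bone=5 cloth=3
After 5 (craft axe): axe=3 bone=4 cloth=1
After 6 (gather 1 bone): axe=3 bone=5 cloth=1

Answer: axe=3 bone=5 cloth=1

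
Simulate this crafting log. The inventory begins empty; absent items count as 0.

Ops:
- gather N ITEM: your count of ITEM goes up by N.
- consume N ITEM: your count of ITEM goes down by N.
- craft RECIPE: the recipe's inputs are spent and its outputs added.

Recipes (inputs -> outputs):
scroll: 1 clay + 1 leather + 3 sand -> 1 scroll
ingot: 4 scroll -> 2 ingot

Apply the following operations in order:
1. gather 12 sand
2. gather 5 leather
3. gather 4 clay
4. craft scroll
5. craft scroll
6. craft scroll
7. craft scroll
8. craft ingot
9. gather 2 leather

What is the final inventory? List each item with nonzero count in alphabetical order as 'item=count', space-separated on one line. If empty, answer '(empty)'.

After 1 (gather 12 sand): sand=12
After 2 (gather 5 leather): leather=5 sand=12
After 3 (gather 4 clay): clay=4 leather=5 sand=12
After 4 (craft scroll): clay=3 leather=4 sand=9 scroll=1
After 5 (craft scroll): clay=2 leather=3 sand=6 scroll=2
After 6 (craft scroll): clay=1 leather=2 sand=3 scroll=3
After 7 (craft scroll): leather=1 scroll=4
After 8 (craft ingot): ingot=2 leather=1
After 9 (gather 2 leather): ingot=2 leather=3

Answer: ingot=2 leather=3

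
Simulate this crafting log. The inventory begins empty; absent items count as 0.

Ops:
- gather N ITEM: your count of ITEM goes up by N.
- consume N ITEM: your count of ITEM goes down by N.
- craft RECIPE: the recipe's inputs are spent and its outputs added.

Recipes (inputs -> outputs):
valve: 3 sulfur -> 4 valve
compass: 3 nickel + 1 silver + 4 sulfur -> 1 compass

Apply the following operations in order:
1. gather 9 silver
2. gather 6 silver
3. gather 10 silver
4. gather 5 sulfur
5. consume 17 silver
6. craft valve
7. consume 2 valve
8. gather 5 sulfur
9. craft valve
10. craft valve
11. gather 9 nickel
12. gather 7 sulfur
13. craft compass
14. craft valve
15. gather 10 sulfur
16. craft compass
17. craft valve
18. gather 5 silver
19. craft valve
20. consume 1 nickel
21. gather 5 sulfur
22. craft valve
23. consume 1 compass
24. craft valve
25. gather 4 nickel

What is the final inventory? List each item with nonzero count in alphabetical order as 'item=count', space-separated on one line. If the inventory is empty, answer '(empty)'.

After 1 (gather 9 silver): silver=9
After 2 (gather 6 silver): silver=15
After 3 (gather 10 silver): silver=25
After 4 (gather 5 sulfur): silver=25 sulfur=5
After 5 (consume 17 silver): silver=8 sulfur=5
After 6 (craft valve): silver=8 sulfur=2 valve=4
After 7 (consume 2 valve): silver=8 sulfur=2 valve=2
After 8 (gather 5 sulfur): silver=8 sulfur=7 valve=2
After 9 (craft valve): silver=8 sulfur=4 valve=6
After 10 (craft valve): silver=8 sulfur=1 valve=10
After 11 (gather 9 nickel): nickel=9 silver=8 sulfur=1 valve=10
After 12 (gather 7 sulfur): nickel=9 silver=8 sulfur=8 valve=10
After 13 (craft compass): compass=1 nickel=6 silver=7 sulfur=4 valve=10
After 14 (craft valve): compass=1 nickel=6 silver=7 sulfur=1 valve=14
After 15 (gather 10 sulfur): compass=1 nickel=6 silver=7 sulfur=11 valve=14
After 16 (craft compass): compass=2 nickel=3 silver=6 sulfur=7 valve=14
After 17 (craft valve): compass=2 nickel=3 silver=6 sulfur=4 valve=18
After 18 (gather 5 silver): compass=2 nickel=3 silver=11 sulfur=4 valve=18
After 19 (craft valve): compass=2 nickel=3 silver=11 sulfur=1 valve=22
After 20 (consume 1 nickel): compass=2 nickel=2 silver=11 sulfur=1 valve=22
After 21 (gather 5 sulfur): compass=2 nickel=2 silver=11 sulfur=6 valve=22
After 22 (craft valve): compass=2 nickel=2 silver=11 sulfur=3 valve=26
After 23 (consume 1 compass): compass=1 nickel=2 silver=11 sulfur=3 valve=26
After 24 (craft valve): compass=1 nickel=2 silver=11 valve=30
After 25 (gather 4 nickel): compass=1 nickel=6 silver=11 valve=30

Answer: compass=1 nickel=6 silver=11 valve=30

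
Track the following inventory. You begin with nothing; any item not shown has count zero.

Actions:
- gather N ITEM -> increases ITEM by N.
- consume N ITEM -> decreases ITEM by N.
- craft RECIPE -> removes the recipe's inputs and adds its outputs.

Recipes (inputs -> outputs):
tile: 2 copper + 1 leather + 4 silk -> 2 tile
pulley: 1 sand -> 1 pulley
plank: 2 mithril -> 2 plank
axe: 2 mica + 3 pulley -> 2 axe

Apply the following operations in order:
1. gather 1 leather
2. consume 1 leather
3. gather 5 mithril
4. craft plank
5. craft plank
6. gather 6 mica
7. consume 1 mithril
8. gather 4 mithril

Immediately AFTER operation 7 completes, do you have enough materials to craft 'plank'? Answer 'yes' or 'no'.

Answer: no

Derivation:
After 1 (gather 1 leather): leather=1
After 2 (consume 1 leather): (empty)
After 3 (gather 5 mithril): mithril=5
After 4 (craft plank): mithril=3 plank=2
After 5 (craft plank): mithril=1 plank=4
After 6 (gather 6 mica): mica=6 mithril=1 plank=4
After 7 (consume 1 mithril): mica=6 plank=4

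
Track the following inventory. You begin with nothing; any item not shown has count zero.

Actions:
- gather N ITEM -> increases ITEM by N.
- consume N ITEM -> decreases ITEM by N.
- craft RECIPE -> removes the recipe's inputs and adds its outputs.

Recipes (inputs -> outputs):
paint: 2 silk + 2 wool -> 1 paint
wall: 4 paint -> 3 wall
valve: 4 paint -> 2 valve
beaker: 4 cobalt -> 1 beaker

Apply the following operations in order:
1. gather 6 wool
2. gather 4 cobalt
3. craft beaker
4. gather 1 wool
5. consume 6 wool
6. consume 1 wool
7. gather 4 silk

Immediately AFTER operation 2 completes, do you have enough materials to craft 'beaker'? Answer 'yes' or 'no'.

Answer: yes

Derivation:
After 1 (gather 6 wool): wool=6
After 2 (gather 4 cobalt): cobalt=4 wool=6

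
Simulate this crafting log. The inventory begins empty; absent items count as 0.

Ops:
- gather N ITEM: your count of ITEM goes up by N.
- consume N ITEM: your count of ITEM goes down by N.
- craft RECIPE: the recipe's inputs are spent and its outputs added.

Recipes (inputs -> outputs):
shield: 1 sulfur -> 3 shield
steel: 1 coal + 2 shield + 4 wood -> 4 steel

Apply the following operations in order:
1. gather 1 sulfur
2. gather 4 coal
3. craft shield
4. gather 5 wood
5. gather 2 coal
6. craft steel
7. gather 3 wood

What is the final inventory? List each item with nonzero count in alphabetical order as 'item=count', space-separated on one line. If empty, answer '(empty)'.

Answer: coal=5 shield=1 steel=4 wood=4

Derivation:
After 1 (gather 1 sulfur): sulfur=1
After 2 (gather 4 coal): coal=4 sulfur=1
After 3 (craft shield): coal=4 shield=3
After 4 (gather 5 wood): coal=4 shield=3 wood=5
After 5 (gather 2 coal): coal=6 shield=3 wood=5
After 6 (craft steel): coal=5 shield=1 steel=4 wood=1
After 7 (gather 3 wood): coal=5 shield=1 steel=4 wood=4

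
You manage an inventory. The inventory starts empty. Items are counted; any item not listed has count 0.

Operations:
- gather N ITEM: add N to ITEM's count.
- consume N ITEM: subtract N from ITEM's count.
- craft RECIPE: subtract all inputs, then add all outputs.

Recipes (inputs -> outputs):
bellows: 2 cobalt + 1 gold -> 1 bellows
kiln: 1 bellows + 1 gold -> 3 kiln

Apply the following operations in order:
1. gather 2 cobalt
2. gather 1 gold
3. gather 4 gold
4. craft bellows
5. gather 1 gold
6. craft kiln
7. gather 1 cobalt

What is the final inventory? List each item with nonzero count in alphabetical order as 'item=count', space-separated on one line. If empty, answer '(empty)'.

Answer: cobalt=1 gold=4 kiln=3

Derivation:
After 1 (gather 2 cobalt): cobalt=2
After 2 (gather 1 gold): cobalt=2 gold=1
After 3 (gather 4 gold): cobalt=2 gold=5
After 4 (craft bellows): bellows=1 gold=4
After 5 (gather 1 gold): bellows=1 gold=5
After 6 (craft kiln): gold=4 kiln=3
After 7 (gather 1 cobalt): cobalt=1 gold=4 kiln=3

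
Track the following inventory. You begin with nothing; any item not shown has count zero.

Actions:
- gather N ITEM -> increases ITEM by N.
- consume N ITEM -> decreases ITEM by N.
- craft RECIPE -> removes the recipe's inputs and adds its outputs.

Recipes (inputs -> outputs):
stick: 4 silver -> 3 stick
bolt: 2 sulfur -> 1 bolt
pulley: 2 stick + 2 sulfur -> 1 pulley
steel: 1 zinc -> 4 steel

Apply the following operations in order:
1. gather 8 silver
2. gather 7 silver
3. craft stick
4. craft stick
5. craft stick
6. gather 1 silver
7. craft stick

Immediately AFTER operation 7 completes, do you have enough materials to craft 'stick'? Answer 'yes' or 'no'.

After 1 (gather 8 silver): silver=8
After 2 (gather 7 silver): silver=15
After 3 (craft stick): silver=11 stick=3
After 4 (craft stick): silver=7 stick=6
After 5 (craft stick): silver=3 stick=9
After 6 (gather 1 silver): silver=4 stick=9
After 7 (craft stick): stick=12

Answer: no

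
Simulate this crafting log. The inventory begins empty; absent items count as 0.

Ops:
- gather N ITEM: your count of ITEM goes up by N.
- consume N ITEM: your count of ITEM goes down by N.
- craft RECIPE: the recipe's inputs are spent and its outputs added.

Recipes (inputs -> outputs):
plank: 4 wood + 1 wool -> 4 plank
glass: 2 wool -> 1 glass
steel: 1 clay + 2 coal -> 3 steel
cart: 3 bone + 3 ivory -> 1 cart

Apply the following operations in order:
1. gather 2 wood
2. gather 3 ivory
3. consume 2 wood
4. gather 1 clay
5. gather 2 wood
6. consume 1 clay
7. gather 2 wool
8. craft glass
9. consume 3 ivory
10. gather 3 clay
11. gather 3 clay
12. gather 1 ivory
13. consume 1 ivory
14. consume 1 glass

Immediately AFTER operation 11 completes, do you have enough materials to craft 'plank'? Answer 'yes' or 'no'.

After 1 (gather 2 wood): wood=2
After 2 (gather 3 ivory): ivory=3 wood=2
After 3 (consume 2 wood): ivory=3
After 4 (gather 1 clay): clay=1 ivory=3
After 5 (gather 2 wood): clay=1 ivory=3 wood=2
After 6 (consume 1 clay): ivory=3 wood=2
After 7 (gather 2 wool): ivory=3 wood=2 wool=2
After 8 (craft glass): glass=1 ivory=3 wood=2
After 9 (consume 3 ivory): glass=1 wood=2
After 10 (gather 3 clay): clay=3 glass=1 wood=2
After 11 (gather 3 clay): clay=6 glass=1 wood=2

Answer: no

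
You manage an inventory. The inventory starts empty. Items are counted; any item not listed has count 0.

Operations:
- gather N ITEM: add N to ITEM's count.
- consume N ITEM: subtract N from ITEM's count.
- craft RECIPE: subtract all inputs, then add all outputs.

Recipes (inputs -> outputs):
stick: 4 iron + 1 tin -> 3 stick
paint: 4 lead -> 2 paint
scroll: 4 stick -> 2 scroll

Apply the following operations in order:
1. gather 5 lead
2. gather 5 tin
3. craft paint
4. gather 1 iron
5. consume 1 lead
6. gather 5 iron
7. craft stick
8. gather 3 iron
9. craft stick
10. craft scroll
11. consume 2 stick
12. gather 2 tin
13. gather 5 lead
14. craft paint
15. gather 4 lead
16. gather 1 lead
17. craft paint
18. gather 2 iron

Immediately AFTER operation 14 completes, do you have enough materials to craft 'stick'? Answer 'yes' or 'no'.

After 1 (gather 5 lead): lead=5
After 2 (gather 5 tin): lead=5 tin=5
After 3 (craft paint): lead=1 paint=2 tin=5
After 4 (gather 1 iron): iron=1 lead=1 paint=2 tin=5
After 5 (consume 1 lead): iron=1 paint=2 tin=5
After 6 (gather 5 iron): iron=6 paint=2 tin=5
After 7 (craft stick): iron=2 paint=2 stick=3 tin=4
After 8 (gather 3 iron): iron=5 paint=2 stick=3 tin=4
After 9 (craft stick): iron=1 paint=2 stick=6 tin=3
After 10 (craft scroll): iron=1 paint=2 scroll=2 stick=2 tin=3
After 11 (consume 2 stick): iron=1 paint=2 scroll=2 tin=3
After 12 (gather 2 tin): iron=1 paint=2 scroll=2 tin=5
After 13 (gather 5 lead): iron=1 lead=5 paint=2 scroll=2 tin=5
After 14 (craft paint): iron=1 lead=1 paint=4 scroll=2 tin=5

Answer: no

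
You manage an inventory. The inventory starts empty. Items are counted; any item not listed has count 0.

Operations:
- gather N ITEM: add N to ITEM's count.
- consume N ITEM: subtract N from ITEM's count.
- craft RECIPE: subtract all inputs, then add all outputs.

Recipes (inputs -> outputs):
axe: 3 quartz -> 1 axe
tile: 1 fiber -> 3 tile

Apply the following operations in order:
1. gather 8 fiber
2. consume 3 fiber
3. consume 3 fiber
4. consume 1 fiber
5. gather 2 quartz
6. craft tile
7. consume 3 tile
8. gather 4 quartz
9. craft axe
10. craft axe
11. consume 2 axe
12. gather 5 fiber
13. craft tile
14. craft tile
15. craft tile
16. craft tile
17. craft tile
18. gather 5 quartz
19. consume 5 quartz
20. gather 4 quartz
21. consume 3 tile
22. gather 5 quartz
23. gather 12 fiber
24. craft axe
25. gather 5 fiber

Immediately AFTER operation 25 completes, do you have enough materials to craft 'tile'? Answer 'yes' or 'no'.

Answer: yes

Derivation:
After 1 (gather 8 fiber): fiber=8
After 2 (consume 3 fiber): fiber=5
After 3 (consume 3 fiber): fiber=2
After 4 (consume 1 fiber): fiber=1
After 5 (gather 2 quartz): fiber=1 quartz=2
After 6 (craft tile): quartz=2 tile=3
After 7 (consume 3 tile): quartz=2
After 8 (gather 4 quartz): quartz=6
After 9 (craft axe): axe=1 quartz=3
After 10 (craft axe): axe=2
After 11 (consume 2 axe): (empty)
After 12 (gather 5 fiber): fiber=5
After 13 (craft tile): fiber=4 tile=3
After 14 (craft tile): fiber=3 tile=6
After 15 (craft tile): fiber=2 tile=9
After 16 (craft tile): fiber=1 tile=12
After 17 (craft tile): tile=15
After 18 (gather 5 quartz): quartz=5 tile=15
After 19 (consume 5 quartz): tile=15
After 20 (gather 4 quartz): quartz=4 tile=15
After 21 (consume 3 tile): quartz=4 tile=12
After 22 (gather 5 quartz): quartz=9 tile=12
After 23 (gather 12 fiber): fiber=12 quartz=9 tile=12
After 24 (craft axe): axe=1 fiber=12 quartz=6 tile=12
After 25 (gather 5 fiber): axe=1 fiber=17 quartz=6 tile=12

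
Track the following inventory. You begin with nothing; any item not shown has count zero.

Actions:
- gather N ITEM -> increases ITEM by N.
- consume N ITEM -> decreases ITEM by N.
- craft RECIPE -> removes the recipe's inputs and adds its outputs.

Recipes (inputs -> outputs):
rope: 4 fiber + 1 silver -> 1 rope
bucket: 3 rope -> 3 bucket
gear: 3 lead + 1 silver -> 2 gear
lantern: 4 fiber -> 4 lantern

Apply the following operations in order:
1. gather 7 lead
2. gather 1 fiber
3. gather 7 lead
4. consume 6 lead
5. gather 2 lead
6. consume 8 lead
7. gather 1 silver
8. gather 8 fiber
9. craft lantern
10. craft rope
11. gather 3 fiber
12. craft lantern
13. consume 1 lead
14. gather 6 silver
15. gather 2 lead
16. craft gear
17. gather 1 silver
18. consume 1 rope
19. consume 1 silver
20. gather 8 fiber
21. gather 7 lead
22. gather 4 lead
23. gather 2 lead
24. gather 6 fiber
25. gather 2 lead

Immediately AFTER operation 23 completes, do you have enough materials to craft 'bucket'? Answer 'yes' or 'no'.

Answer: no

Derivation:
After 1 (gather 7 lead): lead=7
After 2 (gather 1 fiber): fiber=1 lead=7
After 3 (gather 7 lead): fiber=1 lead=14
After 4 (consume 6 lead): fiber=1 lead=8
After 5 (gather 2 lead): fiber=1 lead=10
After 6 (consume 8 lead): fiber=1 lead=2
After 7 (gather 1 silver): fiber=1 lead=2 silver=1
After 8 (gather 8 fiber): fiber=9 lead=2 silver=1
After 9 (craft lantern): fiber=5 lantern=4 lead=2 silver=1
After 10 (craft rope): fiber=1 lantern=4 lead=2 rope=1
After 11 (gather 3 fiber): fiber=4 lantern=4 lead=2 rope=1
After 12 (craft lantern): lantern=8 lead=2 rope=1
After 13 (consume 1 lead): lantern=8 lead=1 rope=1
After 14 (gather 6 silver): lantern=8 lead=1 rope=1 silver=6
After 15 (gather 2 lead): lantern=8 lead=3 rope=1 silver=6
After 16 (craft gear): gear=2 lantern=8 rope=1 silver=5
After 17 (gather 1 silver): gear=2 lantern=8 rope=1 silver=6
After 18 (consume 1 rope): gear=2 lantern=8 silver=6
After 19 (consume 1 silver): gear=2 lantern=8 silver=5
After 20 (gather 8 fiber): fiber=8 gear=2 lantern=8 silver=5
After 21 (gather 7 lead): fiber=8 gear=2 lantern=8 lead=7 silver=5
After 22 (gather 4 lead): fiber=8 gear=2 lantern=8 lead=11 silver=5
After 23 (gather 2 lead): fiber=8 gear=2 lantern=8 lead=13 silver=5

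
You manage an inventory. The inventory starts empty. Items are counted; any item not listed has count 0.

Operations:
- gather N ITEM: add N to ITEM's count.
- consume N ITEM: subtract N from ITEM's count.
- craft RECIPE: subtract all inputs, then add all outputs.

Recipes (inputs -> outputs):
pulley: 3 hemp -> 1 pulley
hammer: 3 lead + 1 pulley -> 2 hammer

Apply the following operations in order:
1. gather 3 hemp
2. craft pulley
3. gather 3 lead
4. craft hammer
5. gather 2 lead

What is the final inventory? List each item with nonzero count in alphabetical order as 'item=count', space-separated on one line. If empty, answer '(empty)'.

Answer: hammer=2 lead=2

Derivation:
After 1 (gather 3 hemp): hemp=3
After 2 (craft pulley): pulley=1
After 3 (gather 3 lead): lead=3 pulley=1
After 4 (craft hammer): hammer=2
After 5 (gather 2 lead): hammer=2 lead=2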